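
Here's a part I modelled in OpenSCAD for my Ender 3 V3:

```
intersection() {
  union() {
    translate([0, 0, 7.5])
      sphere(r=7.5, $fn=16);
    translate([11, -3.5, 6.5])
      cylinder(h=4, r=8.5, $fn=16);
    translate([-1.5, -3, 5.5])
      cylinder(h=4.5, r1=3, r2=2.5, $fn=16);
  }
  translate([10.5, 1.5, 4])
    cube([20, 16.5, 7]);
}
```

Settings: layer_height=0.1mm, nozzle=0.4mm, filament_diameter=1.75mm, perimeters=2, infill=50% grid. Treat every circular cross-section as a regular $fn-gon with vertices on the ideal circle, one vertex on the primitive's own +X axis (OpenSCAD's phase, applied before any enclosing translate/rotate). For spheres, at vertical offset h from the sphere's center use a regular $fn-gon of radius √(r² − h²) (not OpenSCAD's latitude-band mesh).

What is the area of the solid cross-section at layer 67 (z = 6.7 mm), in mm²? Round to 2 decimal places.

17.73 mm²

At z = 6.7 mm: the r=7.5 sphere slices to a regular 16-gon of circumradius 7.457 (√(r²−h²) with h=0.8 from center) (area = (16/2)·7.457²·sin(360°/16) = 170.25 mm²); the cylinder at (11, -3.5): section is a regular 16-gon, circumradius r=8.5 (area = (16/2)·8.500²·sin(360°/16) = 221.19 mm²); the cone at (-1.5, -3): at t=0.267 of its height the radius interpolates to r₁+(r₂−r₁)t = 2.867, giving a regular 16-gon of that circumradius (area = (16/2)·2.867²·sin(360°/16) = 25.16 mm²); Taking the union: the regions partially overlap — summed areas 416.60 mm² minus the doubly-counted overlap 56.03 mm² gives 360.56 mm² — area = 360.56 mm²; the cube at (10.5, 1.5) (footprint 20×16.5) is included at this height (area 330.00 mm²); Keeping only the common overlap: the 20×16.5 cube at (10.5, 1.5) partially overlaps that combined region; clipping to the common part keeps 17.73 mm² — area = 17.73 mm². Overall, the cross-section is a single solid region. Net area = 17.73 mm².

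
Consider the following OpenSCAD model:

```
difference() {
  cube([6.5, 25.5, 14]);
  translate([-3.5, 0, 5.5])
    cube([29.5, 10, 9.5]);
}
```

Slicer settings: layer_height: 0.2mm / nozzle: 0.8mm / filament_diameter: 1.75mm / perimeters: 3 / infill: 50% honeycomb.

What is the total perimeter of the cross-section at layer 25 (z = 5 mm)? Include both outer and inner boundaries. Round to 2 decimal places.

64.00 mm

At z = 5 mm: the 6.5×25.5 cube contributes its full rectangle (perimeter 64.00 mm); the cube at (-3.5, 0) is not intersected at this z (z outside [5.5, 15]); Subtracting the remaining from the first: none of the subtracted shapes is present at this height, so the 6.5×25.5 cube is unchanged — boundary = 64.00 mm. Overall, the cross-section is a single solid region. Total boundary length (outer) = 64.00 mm.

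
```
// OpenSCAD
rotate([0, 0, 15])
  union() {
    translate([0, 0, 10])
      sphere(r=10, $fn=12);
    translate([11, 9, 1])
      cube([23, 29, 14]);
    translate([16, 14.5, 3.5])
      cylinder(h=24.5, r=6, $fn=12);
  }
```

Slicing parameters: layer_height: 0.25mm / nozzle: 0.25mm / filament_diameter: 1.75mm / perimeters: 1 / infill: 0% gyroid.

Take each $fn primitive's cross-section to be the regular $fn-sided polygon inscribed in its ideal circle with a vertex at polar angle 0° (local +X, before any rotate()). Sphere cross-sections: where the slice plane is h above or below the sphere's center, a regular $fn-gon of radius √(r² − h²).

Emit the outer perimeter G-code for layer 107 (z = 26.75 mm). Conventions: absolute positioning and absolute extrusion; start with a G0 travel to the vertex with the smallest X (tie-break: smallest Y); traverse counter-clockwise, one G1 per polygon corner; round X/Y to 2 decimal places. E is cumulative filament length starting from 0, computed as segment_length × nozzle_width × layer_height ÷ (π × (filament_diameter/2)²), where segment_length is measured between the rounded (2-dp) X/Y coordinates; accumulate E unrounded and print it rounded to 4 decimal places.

G0 X5.91 Y16.59 Z26.75
G1 X7.46 Y13.90 E0.0807
G1 X10.15 Y12.35 E0.1613
G1 X13.25 Y12.35 E0.2419
G1 X15.94 Y13.90 E0.3226
G1 X17.50 Y16.59 E0.4034
G1 X17.50 Y19.70 E0.4842
G1 X15.94 Y22.39 E0.5650
G1 X13.25 Y23.94 E0.6457
G1 X10.15 Y23.94 E0.7262
G1 X7.46 Y22.39 E0.8069
G1 X5.91 Y19.70 E0.8875
G1 X5.91 Y16.59 E0.9684

At z = 26.75 mm: the sphere is not intersected at this z (|z−center|=16.750 > r=10); the cube at (11, 9) is absent (z outside [1, 15]); the cylinder at (16, 14.5): section is a regular 12-gon, circumradius r=6; Merging all regions: only the r=6 cylinder at (16, 14.5) is present, so the union is just that shape — 1 connected region; (whole slice rotated 15° about Z — lengths, areas and connectivity unchanged). The outline is a single polygon with 12 vertices. Extrusion per mm of travel: 0.25 × 0.25 / (π × 0.875²) = 0.025984. Accumulating E over each segment gives final E = 0.9684.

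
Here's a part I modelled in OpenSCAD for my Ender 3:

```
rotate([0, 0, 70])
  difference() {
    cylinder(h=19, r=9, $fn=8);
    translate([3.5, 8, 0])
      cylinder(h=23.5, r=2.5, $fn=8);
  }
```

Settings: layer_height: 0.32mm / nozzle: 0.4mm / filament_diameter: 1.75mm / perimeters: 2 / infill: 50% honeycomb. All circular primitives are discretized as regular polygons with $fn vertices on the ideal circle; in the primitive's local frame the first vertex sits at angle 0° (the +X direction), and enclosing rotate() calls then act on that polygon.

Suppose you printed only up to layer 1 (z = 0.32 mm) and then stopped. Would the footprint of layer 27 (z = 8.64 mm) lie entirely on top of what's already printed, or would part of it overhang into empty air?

entirely on top

Compare the two slices. At z = 0.32: the r=9 cylinder gives a regular 8-gon of circumradius 9 (constant along its height) (area = (8/2)·9.000²·sin(360°/8) = 229.10 mm²); the r=2.5 cylinder at (3.5, 8) gives a regular 8-gon of circumradius 2.5 (constant along its height) (area = (8/2)·2.500²·sin(360°/8) = 17.68 mm²); Subtracting the remaining from the first: starting from the r=9 cylinder (229.10 mm²), the r=2.5 cylinder at (3.5, 8) partially overlaps it — only the 6.92 mm² overlap (of its 17.68 mm²) is removed, clipping the outline — area = 222.18 mm²; (rotated 70° about Z; rotation is an isometry so areas/perimeters/island counts are preserved). At z = 8.64: the r=9 cylinder gives a regular 8-gon of circumradius 9 (constant along its height) (area = (8/2)·9.000²·sin(360°/8) = 229.10 mm²); the r=2.5 cylinder at (3.5, 8) gives a regular 8-gon of circumradius 2.5 (constant along its height) (area = (8/2)·2.500²·sin(360°/8) = 17.68 mm²); Subtracting the remaining from the first: starting from the r=9 cylinder (229.10 mm²), the r=2.5 cylinder at (3.5, 8) partially overlaps it — only the 6.92 mm² overlap (of its 17.68 mm²) is removed, clipping the outline — area = 222.18 mm²; (rotated 70° about Z; rotation is an isometry so areas/perimeters/island counts are preserved). Checking containment: the cross-section at z = 8.64 is a subset of the cross-section at z = 0.32.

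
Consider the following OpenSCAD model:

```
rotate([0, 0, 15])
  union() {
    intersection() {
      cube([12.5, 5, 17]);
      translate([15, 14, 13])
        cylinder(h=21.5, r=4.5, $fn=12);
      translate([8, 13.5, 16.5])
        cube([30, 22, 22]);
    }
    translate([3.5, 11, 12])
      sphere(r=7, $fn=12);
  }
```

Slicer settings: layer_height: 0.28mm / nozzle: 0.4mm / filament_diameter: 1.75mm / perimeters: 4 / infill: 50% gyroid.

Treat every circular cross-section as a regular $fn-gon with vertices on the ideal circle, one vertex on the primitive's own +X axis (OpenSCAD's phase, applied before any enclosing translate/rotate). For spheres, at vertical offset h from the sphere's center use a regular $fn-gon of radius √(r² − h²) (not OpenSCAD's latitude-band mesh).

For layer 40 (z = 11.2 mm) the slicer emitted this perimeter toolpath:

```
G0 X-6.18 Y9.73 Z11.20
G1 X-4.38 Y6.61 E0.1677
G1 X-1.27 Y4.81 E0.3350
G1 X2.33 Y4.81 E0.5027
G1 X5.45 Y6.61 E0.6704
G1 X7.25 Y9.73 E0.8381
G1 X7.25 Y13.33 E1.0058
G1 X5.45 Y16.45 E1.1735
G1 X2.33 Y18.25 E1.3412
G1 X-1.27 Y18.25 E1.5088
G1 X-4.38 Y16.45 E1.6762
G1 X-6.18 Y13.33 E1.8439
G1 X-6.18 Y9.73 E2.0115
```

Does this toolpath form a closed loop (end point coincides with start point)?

Start point (G0): (-6.18, 9.73). End point (last G1): the path returns to the start — closed.

yes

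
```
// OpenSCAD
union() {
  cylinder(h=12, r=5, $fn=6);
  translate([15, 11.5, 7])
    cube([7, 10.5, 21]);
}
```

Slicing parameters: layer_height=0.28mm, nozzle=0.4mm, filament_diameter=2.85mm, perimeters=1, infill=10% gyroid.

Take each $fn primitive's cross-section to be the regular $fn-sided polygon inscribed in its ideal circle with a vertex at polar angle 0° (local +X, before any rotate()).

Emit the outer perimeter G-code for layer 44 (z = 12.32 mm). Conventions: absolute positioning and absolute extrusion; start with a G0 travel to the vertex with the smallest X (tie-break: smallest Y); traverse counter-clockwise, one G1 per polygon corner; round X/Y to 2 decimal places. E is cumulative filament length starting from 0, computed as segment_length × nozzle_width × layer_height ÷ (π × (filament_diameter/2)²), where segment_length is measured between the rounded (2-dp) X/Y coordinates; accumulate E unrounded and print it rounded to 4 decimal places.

At z = 12.32 mm: the cylinder does not reach this height (z outside [0, 12]); the cube at (15, 11.5) is present — its section is the full 7×10.5 rectangle; Combining (union): only the 7×10.5 cube at (15, 11.5) is present, so the union is just that shape — 1 connected region. The outline is a single polygon with 4 vertices. Extrusion per mm of travel: 0.4 × 0.28 / (π × 1.425²) = 0.017557. Accumulating E over each segment gives final E = 0.6145.

G0 X15.00 Y11.50 Z12.32
G1 X22.00 Y11.50 E0.1229
G1 X22.00 Y22.00 E0.3072
G1 X15.00 Y22.00 E0.4301
G1 X15.00 Y11.50 E0.6145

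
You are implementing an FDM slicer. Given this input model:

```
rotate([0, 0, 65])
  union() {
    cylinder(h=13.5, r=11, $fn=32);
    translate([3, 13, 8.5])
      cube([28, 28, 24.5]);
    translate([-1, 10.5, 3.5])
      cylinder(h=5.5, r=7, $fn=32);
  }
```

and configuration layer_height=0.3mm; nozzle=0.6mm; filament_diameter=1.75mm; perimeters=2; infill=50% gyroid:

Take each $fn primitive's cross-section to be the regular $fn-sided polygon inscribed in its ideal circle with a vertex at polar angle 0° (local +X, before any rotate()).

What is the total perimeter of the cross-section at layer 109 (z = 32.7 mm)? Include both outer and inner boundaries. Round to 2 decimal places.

At z = 32.7 mm: the cylinder is not intersected at this z (z outside [0, 13.5]); the cube at (3, 13) is present — its section is the full 28×28 rectangle (perimeter 112.00 mm); the cylinder at (-1, 10.5) does not reach this height (z outside [3.5, 9]); Merging all regions: only the 28×28 cube at (3, 13) is present, so the union is just that shape — boundary = 112.00 mm; (whole slice rotated 65° about Z — lengths, areas and connectivity unchanged). Overall, the cross-section is a single solid region. Total boundary length (outer) = 112.00 mm.

112.00 mm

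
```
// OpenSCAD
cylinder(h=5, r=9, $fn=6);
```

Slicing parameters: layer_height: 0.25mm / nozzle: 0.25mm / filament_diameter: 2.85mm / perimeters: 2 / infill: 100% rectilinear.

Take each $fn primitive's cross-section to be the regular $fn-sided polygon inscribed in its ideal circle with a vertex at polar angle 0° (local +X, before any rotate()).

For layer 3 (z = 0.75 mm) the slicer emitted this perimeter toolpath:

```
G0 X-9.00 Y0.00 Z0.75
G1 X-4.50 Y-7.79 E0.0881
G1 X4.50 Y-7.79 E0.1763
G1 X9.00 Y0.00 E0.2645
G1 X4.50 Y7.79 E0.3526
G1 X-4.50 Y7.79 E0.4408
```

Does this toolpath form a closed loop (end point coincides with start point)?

no

Start point (G0): (-9.00, 0.00). End point (last G1): the path does not return to the start — open.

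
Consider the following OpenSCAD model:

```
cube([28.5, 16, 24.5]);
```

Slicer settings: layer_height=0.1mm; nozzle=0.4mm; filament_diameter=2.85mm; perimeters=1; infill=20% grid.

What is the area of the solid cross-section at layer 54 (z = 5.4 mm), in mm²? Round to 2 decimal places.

At z = 5.4 mm: the cube is present — its section is the full 28.5×16 rectangle (area 456.00 mm²). Overall, the cross-section is a single solid region. Net area = 456.00 mm².

456.00 mm²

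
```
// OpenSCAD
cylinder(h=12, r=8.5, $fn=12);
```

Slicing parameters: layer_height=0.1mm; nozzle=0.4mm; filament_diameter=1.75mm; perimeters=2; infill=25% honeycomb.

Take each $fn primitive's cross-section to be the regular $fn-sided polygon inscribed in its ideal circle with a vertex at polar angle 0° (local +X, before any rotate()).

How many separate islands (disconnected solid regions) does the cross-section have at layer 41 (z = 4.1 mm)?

At z = 4.1 mm: the r=8.5 cylinder contributes a regular 12-gon of circumradius 8.5. Overall, the cross-section is a single solid region. Island count = 1.

1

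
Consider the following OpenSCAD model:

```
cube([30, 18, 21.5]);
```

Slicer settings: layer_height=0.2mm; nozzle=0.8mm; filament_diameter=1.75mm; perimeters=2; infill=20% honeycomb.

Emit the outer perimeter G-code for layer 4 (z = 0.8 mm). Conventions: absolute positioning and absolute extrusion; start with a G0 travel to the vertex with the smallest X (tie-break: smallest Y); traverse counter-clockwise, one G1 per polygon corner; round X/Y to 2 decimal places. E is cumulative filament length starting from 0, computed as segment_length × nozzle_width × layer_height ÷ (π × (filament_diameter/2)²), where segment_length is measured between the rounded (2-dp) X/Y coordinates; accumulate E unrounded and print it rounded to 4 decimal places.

At z = 0.8 mm: the 30×18 cube contributes its full rectangle. The outline is a single polygon with 4 vertices. Extrusion per mm of travel: 0.8 × 0.2 / (π × 0.875²) = 0.066520. Accumulating E over each segment gives final E = 6.3859.

G0 X0.00 Y0.00 Z0.80
G1 X30.00 Y0.00 E1.9956
G1 X30.00 Y18.00 E3.1930
G1 X0.00 Y18.00 E5.1886
G1 X0.00 Y0.00 E6.3859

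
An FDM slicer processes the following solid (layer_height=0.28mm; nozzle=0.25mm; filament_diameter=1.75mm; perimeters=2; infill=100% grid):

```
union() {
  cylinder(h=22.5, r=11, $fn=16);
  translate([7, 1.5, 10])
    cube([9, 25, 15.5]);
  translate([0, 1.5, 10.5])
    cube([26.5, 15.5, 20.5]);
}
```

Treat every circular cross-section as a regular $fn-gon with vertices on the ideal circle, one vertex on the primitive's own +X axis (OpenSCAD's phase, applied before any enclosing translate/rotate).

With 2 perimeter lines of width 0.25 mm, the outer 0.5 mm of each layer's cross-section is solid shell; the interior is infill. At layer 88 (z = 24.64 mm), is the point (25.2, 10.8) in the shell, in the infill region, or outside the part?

infill

At z = 24.64 mm: the cylinder is absent (z outside [0, 22.5]); the cube at (7, 1.5) (footprint 9×25) is included at this height; the 26.5×15.5 cube at (0, 1.5) contributes its full rectangle; Combining (union): the regions partially overlap (shared area 139.50 mm²), so overlapping operands fuse into one piece — 1 connected region. Overall, the cross-section is a single solid region. The nearest boundary edge runs (26.50, 17.00)→(26.50, 1.50); distance from the point to it = 1.30 mm. The point is inside the cross-section and 1.30 mm from the nearest boundary — more than the 0.5 mm shell width (2 × 0.25), so it's in the infill interior.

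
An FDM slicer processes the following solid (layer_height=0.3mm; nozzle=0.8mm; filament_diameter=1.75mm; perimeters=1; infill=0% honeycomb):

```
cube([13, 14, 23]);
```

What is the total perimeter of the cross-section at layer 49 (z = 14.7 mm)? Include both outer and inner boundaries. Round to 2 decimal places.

At z = 14.7 mm: the 13×14 cube contributes its full rectangle (perimeter 54.00 mm). Overall, the cross-section is a single solid region. Total boundary length (outer) = 54.00 mm.

54.00 mm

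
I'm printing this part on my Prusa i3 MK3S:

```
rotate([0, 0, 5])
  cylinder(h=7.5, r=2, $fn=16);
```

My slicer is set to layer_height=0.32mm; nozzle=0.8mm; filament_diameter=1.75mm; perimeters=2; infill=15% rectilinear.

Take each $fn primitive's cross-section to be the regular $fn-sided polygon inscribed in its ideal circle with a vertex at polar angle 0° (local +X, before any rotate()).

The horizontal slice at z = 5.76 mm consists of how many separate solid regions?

At z = 5.76 mm: the r=2 cylinder contributes a regular 16-gon of circumradius 2; (whole slice rotated 5° about Z — lengths, areas and connectivity unchanged). The result has 1 disconnected region.

1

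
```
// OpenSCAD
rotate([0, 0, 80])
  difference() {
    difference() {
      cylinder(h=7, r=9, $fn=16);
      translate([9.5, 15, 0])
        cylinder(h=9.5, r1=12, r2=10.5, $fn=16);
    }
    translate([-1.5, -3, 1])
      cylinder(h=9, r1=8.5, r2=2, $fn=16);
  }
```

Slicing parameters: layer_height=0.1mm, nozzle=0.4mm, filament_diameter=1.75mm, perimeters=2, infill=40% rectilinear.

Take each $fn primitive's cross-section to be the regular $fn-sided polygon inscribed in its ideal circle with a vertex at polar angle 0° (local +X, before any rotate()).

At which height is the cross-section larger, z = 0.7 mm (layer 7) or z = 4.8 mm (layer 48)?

Layer 7 (z = 0.7): the cylinder: section is a regular 16-gon, circumradius r=9 (area = (16/2)·9.000²·sin(360°/16) = 247.98 mm²); the cone at (9.5, 15) contributes a regular 16-gon of circumradius 11.889 (interpolated between r1=12 and r2=10.5 at t=0.074) (area = (16/2)·11.889²·sin(360°/16) = 432.77 mm²); Taking the first minus the rest: starting from the r=9 cylinder (247.98 mm²), the cone at (9.5, 15) partially overlaps it — only the 20.05 mm² overlap (of its 432.77 mm²) is removed, clipping the outline — area = 227.93 mm²; the cone at (-1.5, -3) does not reach this height (z outside [1, 10]); After the difference (first − rest): none of the subtracted shapes is present at this height, so that combined region is unchanged — area = 227.93 mm²; (whole slice rotated 80° about Z — lengths, areas and connectivity unchanged). So its area = 227.93 mm². Layer 48 (z = 4.8): the r=9 cylinder contributes a regular 16-gon of circumradius 9 (area = (16/2)·9.000²·sin(360°/16) = 247.98 mm²); the cone at (9.5, 15): at t=0.505 of its height the radius interpolates to r₁+(r₂−r₁)t = 11.242, giving a regular 16-gon of that circumradius (area = (16/2)·11.242²·sin(360°/16) = 386.92 mm²); After the difference (first − rest): starting from the r=9 cylinder (247.98 mm²), the cone at (9.5, 15) partially overlaps it — only the 13.57 mm² overlap (of its 386.92 mm²) is removed, clipping the outline — area = 234.41 mm²; the cone at (-1.5, -3) contributes a regular 16-gon of circumradius 5.756 (interpolated between r1=8.5 and r2=2 at t=0.422) (area = (16/2)·5.756²·sin(360°/16) = 101.42 mm²); Taking the first minus the rest: starting from that combined region (234.41 mm²), the cone at (-1.5, -3) partially overlaps it — only the 100.93 mm² overlap (of its 101.42 mm²) is removed, clipping the outline — area = 133.48 mm²; (rotated 80° about Z; rotation is an isometry so areas/perimeters/island counts are preserved). So its area = 133.48 mm². Layer 7 is larger (227.93 vs 133.48 mm²).

layer 7 (z = 0.7 mm)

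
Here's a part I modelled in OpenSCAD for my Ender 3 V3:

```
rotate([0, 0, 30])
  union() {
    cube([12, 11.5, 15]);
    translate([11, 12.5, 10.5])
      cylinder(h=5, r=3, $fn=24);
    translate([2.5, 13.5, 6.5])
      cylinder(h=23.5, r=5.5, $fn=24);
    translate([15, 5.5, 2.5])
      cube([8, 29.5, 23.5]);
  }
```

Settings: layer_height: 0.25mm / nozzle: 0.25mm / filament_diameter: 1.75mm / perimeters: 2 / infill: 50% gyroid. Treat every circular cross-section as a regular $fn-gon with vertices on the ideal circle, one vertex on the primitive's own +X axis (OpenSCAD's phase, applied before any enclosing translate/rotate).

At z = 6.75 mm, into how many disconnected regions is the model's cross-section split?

2

At z = 6.75 mm: the 12×11.5 cube contributes its full rectangle; the cylinder at (11, 12.5) is absent (z outside [10.5, 15.5]); the r=5.5 cylinder at (2.5, 13.5) contributes a regular 24-gon of circumradius 5.5; the cube at (15, 5.5) is present — its section is the full 8×29.5 rectangle; Combining (union): the regions partially overlap (shared area 20.97 mm²), so overlapping operands fuse into one piece — 2 connected regions; (rotated 30° about Z; rotation is an isometry so areas/perimeters/island counts are preserved). The result has 2 disconnected regions.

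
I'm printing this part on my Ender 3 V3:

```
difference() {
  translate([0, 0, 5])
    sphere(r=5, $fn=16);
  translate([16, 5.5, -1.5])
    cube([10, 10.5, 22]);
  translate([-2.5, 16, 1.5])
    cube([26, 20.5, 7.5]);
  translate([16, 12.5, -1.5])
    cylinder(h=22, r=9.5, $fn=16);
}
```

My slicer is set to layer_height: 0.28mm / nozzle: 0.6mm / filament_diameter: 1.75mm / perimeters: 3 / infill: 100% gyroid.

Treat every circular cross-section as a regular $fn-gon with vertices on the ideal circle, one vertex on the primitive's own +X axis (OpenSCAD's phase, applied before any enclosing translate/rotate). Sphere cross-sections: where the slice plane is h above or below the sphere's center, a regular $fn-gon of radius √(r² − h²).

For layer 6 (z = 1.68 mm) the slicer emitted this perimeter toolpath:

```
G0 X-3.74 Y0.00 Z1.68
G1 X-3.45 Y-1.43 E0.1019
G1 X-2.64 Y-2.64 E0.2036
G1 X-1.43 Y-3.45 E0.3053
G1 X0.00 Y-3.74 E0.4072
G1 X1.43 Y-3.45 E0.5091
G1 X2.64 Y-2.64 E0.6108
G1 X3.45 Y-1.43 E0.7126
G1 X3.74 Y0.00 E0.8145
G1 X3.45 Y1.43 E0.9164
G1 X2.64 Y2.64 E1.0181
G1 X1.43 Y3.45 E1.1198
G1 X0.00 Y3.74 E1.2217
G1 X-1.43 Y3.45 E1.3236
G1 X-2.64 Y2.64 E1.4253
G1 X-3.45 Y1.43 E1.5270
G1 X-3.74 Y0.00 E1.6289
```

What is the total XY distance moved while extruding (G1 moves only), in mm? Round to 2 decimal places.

Sum the Euclidean lengths of each G1 segment: total = 23.32 mm.

23.32 mm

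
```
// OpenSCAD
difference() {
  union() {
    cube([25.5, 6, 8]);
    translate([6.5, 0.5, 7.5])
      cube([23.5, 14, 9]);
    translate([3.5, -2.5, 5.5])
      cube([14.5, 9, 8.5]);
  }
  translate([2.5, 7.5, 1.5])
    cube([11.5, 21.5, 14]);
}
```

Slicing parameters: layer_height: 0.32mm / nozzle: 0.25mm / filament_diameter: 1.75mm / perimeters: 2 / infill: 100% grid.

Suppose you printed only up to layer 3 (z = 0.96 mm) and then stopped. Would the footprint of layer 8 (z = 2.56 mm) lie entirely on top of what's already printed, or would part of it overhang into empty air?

Compare the two slices. At z = 0.96: the cube (footprint 25.5×6) is included at this height (area 153.00 mm²); the cube at (6.5, 0.5) does not reach this height (z outside [7.5, 16.5]); the cube at (3.5, -2.5) is not intersected at this z (z outside [5.5, 14]); Merging all regions: only the 25.5×6 cube is present, so the union is just that shape — area = 153.00 mm²; the cube at (2.5, 7.5) is absent (z outside [1.5, 15.5]); Subtracting the remaining from the first: none of the subtracted shapes is present at this height, so the result so far is unchanged — area = 153.00 mm². At z = 2.56: the cube is present — its section is the full 25.5×6 rectangle (area 153.00 mm²); the cube at (6.5, 0.5) does not reach this height (z outside [7.5, 16.5]); the cube at (3.5, -2.5) is absent (z outside [5.5, 14]); Taking the union: only the 25.5×6 cube is present, so the union is just that shape — area = 153.00 mm²; the cube at (2.5, 7.5) (footprint 11.5×21.5) is included at this height (area 247.25 mm²); After the difference (first − rest): starting from the result so far (153.00 mm²), the 11.5×21.5 cube at (2.5, 7.5) misses the remaining region (no effect) — area = 153.00 mm². Checking containment: the cross-section at z = 2.56 is a subset of the cross-section at z = 0.96.

entirely on top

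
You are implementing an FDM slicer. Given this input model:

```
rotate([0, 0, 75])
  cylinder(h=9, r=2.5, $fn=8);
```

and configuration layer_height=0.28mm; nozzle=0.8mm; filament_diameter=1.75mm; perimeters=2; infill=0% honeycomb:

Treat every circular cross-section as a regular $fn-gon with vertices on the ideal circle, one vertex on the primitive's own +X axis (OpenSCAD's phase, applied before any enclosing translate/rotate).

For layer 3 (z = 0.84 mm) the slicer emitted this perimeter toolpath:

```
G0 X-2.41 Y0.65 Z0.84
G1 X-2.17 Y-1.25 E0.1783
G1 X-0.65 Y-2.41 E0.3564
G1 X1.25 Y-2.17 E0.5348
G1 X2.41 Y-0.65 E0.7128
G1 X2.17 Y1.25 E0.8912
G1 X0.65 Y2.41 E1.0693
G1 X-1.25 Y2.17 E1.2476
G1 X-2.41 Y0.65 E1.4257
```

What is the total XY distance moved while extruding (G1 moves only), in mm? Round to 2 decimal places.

15.31 mm

Sum the Euclidean lengths of each G1 segment: total = 15.31 mm.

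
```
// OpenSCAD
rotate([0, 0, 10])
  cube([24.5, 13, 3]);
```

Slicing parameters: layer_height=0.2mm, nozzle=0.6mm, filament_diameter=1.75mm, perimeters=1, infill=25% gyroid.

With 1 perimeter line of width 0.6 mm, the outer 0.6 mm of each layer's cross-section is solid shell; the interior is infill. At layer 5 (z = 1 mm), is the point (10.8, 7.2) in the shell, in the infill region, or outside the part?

infill

At z = 1 mm: the cube (footprint 24.5×13) is included at this height; (whole slice rotated 10° about Z — lengths, areas and connectivity unchanged). Overall, the cross-section is a single solid region. Undo the 10° rotation: the query point maps to (11.886, 5.215) in the un-rotated model frame. The nearest boundary edge runs (0.00, 0.00)→(24.50, 0.00); distance from the point to it = 5.22 mm. The point is inside the cross-section and 5.22 mm from the nearest boundary — more than the 0.6 mm shell width (1 × 0.6), so it's in the infill interior.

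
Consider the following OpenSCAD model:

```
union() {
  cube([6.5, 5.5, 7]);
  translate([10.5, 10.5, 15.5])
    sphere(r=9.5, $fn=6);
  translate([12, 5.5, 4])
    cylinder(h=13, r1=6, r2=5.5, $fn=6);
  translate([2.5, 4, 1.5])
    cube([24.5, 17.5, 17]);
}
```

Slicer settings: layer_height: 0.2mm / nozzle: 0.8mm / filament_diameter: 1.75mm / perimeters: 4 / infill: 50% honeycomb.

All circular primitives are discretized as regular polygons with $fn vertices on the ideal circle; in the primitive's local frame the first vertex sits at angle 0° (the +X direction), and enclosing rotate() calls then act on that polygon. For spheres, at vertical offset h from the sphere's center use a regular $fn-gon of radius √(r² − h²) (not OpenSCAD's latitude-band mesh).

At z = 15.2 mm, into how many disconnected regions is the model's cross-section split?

1

At z = 15.2 mm: the cube is absent (z outside [0, 7]); the r=9.5 sphere at (10.5, 10.5) contributes a regular 6-gon of circumradius √(9.5²−0.3²) = 9.495; the cone at (12, 5.5) (r1=6→r2=5.5) has section circumradius 5.569 here — a regular 6-gon; the cube at (2.5, 4) (footprint 24.5×17.5) is included at this height; Combining (union): the regions partially overlap (shared area 281.69 mm²), so overlapping operands fuse into one piece — 1 connected region. The result has 1 disconnected region.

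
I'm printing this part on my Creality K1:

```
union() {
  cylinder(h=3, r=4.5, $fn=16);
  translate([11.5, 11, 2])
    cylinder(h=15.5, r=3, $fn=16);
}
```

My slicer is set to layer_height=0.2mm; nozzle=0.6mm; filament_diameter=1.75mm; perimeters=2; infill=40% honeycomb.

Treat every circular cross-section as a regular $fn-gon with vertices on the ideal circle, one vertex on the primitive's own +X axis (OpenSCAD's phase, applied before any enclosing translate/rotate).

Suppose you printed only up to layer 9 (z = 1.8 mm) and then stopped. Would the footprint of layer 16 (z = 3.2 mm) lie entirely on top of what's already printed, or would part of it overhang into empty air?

part overhangs

Compare the two slices. At z = 1.8: the cylinder: section is a regular 16-gon, circumradius r=4.5 (area = (16/2)·4.500²·sin(360°/16) = 61.99 mm²); the cylinder at (11.5, 11) is absent (z outside [2, 17.5]); Merging all regions: only the r=4.5 cylinder is present, so the union is just that shape — area = 61.99 mm². At z = 3.2: the cylinder is absent (z outside [0, 3]); the cylinder at (11.5, 11): section is a regular 16-gon, circumradius r=3 (area = (16/2)·3.000²·sin(360°/16) = 27.55 mm²); Combining (union): only the r=3 cylinder at (11.5, 11) is present, so the union is just that shape — area = 27.55 mm². Checking containment: at z = 3.2 the cross-section extends beyond the z = 1.8 cross-section by about 27.55 mm².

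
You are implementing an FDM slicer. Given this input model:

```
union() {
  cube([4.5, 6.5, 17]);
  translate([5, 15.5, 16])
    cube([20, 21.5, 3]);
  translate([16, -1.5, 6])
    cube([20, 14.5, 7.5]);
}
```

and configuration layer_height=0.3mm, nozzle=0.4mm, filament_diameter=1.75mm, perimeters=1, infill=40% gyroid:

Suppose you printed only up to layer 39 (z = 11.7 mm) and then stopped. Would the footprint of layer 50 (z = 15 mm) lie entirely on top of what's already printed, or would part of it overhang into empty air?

entirely on top

Compare the two slices. At z = 11.7: the cube (footprint 4.5×6.5) is included at this height (area 29.25 mm²); the cube at (5, 15.5) does not reach this height (z outside [16, 19]); the cube at (16, -1.5) is present — its section is the full 20×14.5 rectangle (area 290.00 mm²); Combining (union): the 2 present regions are separate (no shared area or edge), so areas and boundary lengths simply add and each stays a separate island — area = 319.25 mm². At z = 15: the cube is present — its section is the full 4.5×6.5 rectangle (area 29.25 mm²); the cube at (5, 15.5) is not intersected at this z (z outside [16, 19]); the cube at (16, -1.5) does not reach this height (z outside [6, 13.5]); Merging all regions: only the 4.5×6.5 cube is present, so the union is just that shape — area = 29.25 mm². Checking containment: the cross-section at z = 15 is a subset of the cross-section at z = 11.7.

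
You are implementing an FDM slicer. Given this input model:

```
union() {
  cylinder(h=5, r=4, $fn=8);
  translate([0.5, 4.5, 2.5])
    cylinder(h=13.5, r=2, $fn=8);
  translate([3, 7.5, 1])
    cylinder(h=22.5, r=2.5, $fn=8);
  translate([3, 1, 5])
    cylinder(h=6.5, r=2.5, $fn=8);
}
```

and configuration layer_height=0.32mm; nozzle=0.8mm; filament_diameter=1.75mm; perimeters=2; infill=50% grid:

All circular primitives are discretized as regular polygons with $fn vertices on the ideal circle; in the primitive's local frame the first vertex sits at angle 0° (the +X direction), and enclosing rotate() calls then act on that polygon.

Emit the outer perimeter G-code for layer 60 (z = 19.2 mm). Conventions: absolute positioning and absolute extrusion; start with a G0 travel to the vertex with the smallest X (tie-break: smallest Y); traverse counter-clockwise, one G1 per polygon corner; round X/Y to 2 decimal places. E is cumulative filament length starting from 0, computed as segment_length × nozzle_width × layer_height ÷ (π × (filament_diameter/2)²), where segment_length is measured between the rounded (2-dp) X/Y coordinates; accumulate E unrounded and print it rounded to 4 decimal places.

G0 X0.50 Y7.50 Z19.20
G1 X1.23 Y5.73 E0.2038
G1 X3.00 Y5.00 E0.4076
G1 X4.77 Y5.73 E0.6113
G1 X5.50 Y7.50 E0.8151
G1 X4.77 Y9.27 E1.0189
G1 X3.00 Y10.00 E1.2227
G1 X1.23 Y9.27 E1.4264
G1 X0.50 Y7.50 E1.6302

At z = 19.2 mm: the cylinder does not reach this height (z outside [0, 5]); the cylinder at (0.5, 4.5) is absent (z outside [2.5, 16]); the r=2.5 cylinder at (3, 7.5) gives a regular 8-gon of circumradius 2.5 (constant along its height); the cylinder at (3, 1) does not reach this height (z outside [5, 11.5]); Taking the union: only the r=2.5 cylinder at (3, 7.5) is present, so the union is just that shape — 1 connected region. The outline is a single polygon with 8 vertices. Extrusion per mm of travel: 0.8 × 0.32 / (π × 0.875²) = 0.106432. Accumulating E over each segment gives final E = 1.6302.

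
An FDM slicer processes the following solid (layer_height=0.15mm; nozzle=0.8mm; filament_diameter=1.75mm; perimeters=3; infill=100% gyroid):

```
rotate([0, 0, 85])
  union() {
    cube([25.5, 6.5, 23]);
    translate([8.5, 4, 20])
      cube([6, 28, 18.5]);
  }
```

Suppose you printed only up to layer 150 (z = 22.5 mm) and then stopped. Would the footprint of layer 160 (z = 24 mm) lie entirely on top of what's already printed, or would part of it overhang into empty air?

Compare the two slices. At z = 22.5: the cube is present — its section is the full 25.5×6.5 rectangle (area 165.75 mm²); the cube at (8.5, 4) (footprint 6×28) is included at this height (area 168.00 mm²); Merging all regions: the regions partially overlap — summed areas 333.75 mm² minus the doubly-counted overlap 15.00 mm² gives 318.75 mm² — area = 318.75 mm²; (whole slice rotated 85° about Z — lengths, areas and connectivity unchanged). At z = 24: the cube is not intersected at this z (z outside [0, 23]); the cube at (8.5, 4) is present — its section is the full 6×28 rectangle (area 168.00 mm²); Merging all regions: only the 6×28 cube at (8.5, 4) is present, so the union is just that shape — area = 168.00 mm²; (rotated 85° about Z; rotation is an isometry so areas/perimeters/island counts are preserved). Checking containment: the cross-section at z = 24 is a subset of the cross-section at z = 22.5.

entirely on top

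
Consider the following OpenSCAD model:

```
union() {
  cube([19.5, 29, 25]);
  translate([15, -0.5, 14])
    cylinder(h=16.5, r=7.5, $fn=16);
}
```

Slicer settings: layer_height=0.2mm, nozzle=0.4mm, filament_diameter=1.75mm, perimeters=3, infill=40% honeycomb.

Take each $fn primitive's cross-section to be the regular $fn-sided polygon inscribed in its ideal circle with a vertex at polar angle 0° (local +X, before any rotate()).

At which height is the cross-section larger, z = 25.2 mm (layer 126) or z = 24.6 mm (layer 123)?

layer 123 (z = 24.6 mm)

Layer 126 (z = 25.2): the cube is not intersected at this z (z outside [0, 25]); the r=7.5 cylinder at (15, -0.5) gives a regular 16-gon of circumradius 7.5 (constant along its height) (area = (16/2)·7.500²·sin(360°/16) = 172.21 mm²); Combining (union): only the r=7.5 cylinder at (15, -0.5) is present, so the union is just that shape — area = 172.21 mm². So its area = 172.21 mm². Layer 123 (z = 24.6): the cube (footprint 19.5×29) is included at this height (area 565.50 mm²); the r=7.5 cylinder at (15, -0.5) gives a regular 16-gon of circumradius 7.5 (constant along its height) (area = (16/2)·7.500²·sin(360°/16) = 172.21 mm²); Merging all regions: the regions partially overlap — summed areas 737.71 mm² minus the doubly-counted overlap 68.19 mm² gives 669.52 mm² — area = 669.52 mm². So its area = 669.52 mm². Layer 123 is larger (669.52 vs 172.21 mm²).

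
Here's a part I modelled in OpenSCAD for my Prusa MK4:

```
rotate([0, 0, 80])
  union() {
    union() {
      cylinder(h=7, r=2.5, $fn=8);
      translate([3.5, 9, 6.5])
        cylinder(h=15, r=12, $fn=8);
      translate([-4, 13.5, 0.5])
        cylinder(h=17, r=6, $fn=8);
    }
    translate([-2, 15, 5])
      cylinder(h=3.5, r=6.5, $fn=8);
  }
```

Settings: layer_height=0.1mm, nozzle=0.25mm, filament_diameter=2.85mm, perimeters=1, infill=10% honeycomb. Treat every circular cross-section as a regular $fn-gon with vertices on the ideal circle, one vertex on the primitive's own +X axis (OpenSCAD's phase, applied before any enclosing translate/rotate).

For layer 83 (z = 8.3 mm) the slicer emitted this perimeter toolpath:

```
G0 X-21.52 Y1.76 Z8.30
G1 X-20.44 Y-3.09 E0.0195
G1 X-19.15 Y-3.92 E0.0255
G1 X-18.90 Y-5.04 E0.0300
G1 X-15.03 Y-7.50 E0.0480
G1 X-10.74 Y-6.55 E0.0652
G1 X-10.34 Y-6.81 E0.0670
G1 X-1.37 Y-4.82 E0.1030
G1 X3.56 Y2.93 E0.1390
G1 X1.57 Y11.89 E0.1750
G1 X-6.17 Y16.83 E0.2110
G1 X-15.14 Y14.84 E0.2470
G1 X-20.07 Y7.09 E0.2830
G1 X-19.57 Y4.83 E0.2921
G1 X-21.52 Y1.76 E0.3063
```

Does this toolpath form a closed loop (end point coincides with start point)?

yes

Start point (G0): (-21.52, 1.76). End point (last G1): the path returns to the start — closed.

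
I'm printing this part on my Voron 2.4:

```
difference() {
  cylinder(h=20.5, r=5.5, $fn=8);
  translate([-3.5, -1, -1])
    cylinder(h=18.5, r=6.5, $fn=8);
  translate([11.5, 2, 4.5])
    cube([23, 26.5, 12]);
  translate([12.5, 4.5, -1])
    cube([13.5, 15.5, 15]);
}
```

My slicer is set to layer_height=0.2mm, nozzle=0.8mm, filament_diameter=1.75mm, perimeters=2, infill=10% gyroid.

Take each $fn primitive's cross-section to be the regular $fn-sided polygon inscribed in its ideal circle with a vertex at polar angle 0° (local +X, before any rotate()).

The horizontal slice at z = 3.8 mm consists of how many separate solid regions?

At z = 3.8 mm: the r=5.5 cylinder gives a regular 8-gon of circumradius 5.5 (constant along its height); the r=6.5 cylinder at (-3.5, -1) gives a regular 8-gon of circumradius 6.5 (constant along its height); the cube at (11.5, 2) does not reach this height (z outside [4.5, 16.5]); the cube at (12.5, 4.5) (footprint 13.5×15.5) is included at this height; Subtracting the remaining from the first: starting from the r=5.5 cylinder, the r=6.5 cylinder at (-3.5, -1) partially overlaps it — only the 60.16 mm² overlap (of its 119.50 mm²) is removed, clipping the outline; the 13.5×15.5 cube at (12.5, 4.5) misses the remaining region (no effect) — 1 connected region. The result has 1 disconnected region.

1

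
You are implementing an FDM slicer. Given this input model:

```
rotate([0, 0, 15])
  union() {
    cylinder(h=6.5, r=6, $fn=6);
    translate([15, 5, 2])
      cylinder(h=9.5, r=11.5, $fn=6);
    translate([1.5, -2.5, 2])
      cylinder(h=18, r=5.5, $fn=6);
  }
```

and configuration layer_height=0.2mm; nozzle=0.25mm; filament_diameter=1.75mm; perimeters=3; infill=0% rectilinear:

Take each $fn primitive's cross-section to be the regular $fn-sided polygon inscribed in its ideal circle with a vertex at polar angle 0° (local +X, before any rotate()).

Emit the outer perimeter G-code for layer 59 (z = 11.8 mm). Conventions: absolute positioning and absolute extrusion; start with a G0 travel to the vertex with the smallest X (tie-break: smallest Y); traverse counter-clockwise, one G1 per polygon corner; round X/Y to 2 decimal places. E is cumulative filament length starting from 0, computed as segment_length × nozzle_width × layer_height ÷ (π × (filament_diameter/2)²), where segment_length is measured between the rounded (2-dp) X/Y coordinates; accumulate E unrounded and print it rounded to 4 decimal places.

G0 X-3.22 Y-3.45 Z11.80
G1 X0.67 Y-7.34 E0.1144
G1 X5.99 Y-5.92 E0.2288
G1 X7.41 Y-0.60 E0.3433
G1 X3.52 Y3.29 E0.4576
G1 X-1.79 Y1.86 E0.5720
G1 X-3.22 Y-3.45 E0.6863

At z = 11.8 mm: the cylinder is absent (z outside [0, 6.5]); the cylinder at (15, 5) is not intersected at this z (z outside [2, 11.5]); the r=5.5 cylinder at (1.5, -2.5) gives a regular 6-gon of circumradius 5.5 (constant along its height); Combining (union): only the r=5.5 cylinder at (1.5, -2.5) is present, so the union is just that shape — 1 connected region; (whole slice rotated 15° about Z — lengths, areas and connectivity unchanged). The outline is a single polygon with 6 vertices. Extrusion per mm of travel: 0.25 × 0.2 / (π × 0.875²) = 0.020788. Accumulating E over each segment gives final E = 0.6863.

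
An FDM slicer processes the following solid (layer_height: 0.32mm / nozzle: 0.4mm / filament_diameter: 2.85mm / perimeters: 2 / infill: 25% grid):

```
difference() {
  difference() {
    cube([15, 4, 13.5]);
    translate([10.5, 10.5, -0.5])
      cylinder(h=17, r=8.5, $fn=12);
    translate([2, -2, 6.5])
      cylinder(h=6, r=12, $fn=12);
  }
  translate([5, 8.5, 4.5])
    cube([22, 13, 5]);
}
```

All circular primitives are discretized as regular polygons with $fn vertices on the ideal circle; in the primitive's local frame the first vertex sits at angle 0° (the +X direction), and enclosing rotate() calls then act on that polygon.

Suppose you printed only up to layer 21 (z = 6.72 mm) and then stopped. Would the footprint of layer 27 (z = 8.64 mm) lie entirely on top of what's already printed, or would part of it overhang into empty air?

entirely on top

Compare the two slices. At z = 6.72: the cube (footprint 15×4) is included at this height (area 60.00 mm²); the r=8.5 cylinder at (10.5, 10.5) contributes a regular 12-gon of circumradius 8.5 (area = (12/2)·8.500²·sin(360°/12) = 216.75 mm²); the cylinder at (2, -2): section is a regular 12-gon, circumradius r=12 (area = (12/2)·12.000²·sin(360°/12) = 432.00 mm²); Taking the first minus the rest: starting from the 15×4 cube (60.00 mm²), the r=8.5 cylinder at (10.5, 10.5) partially overlaps it — only the 12.72 mm² overlap (of its 216.75 mm²) is removed, clipping the outline; the r=12 cylinder at (2, -2) partially overlaps it — only the 41.68 mm² overlap (of its 432.00 mm²) is removed, clipping the outline — area = 5.61 mm²; the cube at (5, 8.5) is present — its section is the full 22×13 rectangle (area 286.00 mm²); Subtracting the remaining from the first: starting from the result so far (5.61 mm²), the 22×13 cube at (5, 8.5) misses the remaining region (no effect) — area = 5.61 mm². At z = 8.64: the cube (footprint 15×4) is included at this height (area 60.00 mm²); the r=8.5 cylinder at (10.5, 10.5) gives a regular 12-gon of circumradius 8.5 (constant along its height) (area = (12/2)·8.500²·sin(360°/12) = 216.75 mm²); the cylinder at (2, -2): section is a regular 12-gon, circumradius r=12 (area = (12/2)·12.000²·sin(360°/12) = 432.00 mm²); After the difference (first − rest): starting from the 15×4 cube (60.00 mm²), the r=8.5 cylinder at (10.5, 10.5) partially overlaps it — only the 12.72 mm² overlap (of its 216.75 mm²) is removed, clipping the outline; the r=12 cylinder at (2, -2) partially overlaps it — only the 41.68 mm² overlap (of its 432.00 mm²) is removed, clipping the outline — area = 5.61 mm²; the 22×13 cube at (5, 8.5) contributes its full rectangle (area 286.00 mm²); Taking the first minus the rest: starting from the result so far (5.61 mm²), the 22×13 cube at (5, 8.5) misses the remaining region (no effect) — area = 5.61 mm². Checking containment: the cross-section at z = 8.64 is a subset of the cross-section at z = 6.72.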